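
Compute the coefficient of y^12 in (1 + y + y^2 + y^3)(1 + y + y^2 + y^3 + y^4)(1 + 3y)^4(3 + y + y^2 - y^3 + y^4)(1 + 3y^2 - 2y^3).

(1 + y + y^2 + y^3) has coefficients 1,1,1,1 for degrees 0…3.
(1 + y + y^2 + y^3 + y^4) has coefficients 1,1,1,1,1,0,0,0,0,0,0,0,0 for degrees 0…12.
Multiplying by (1 + 3y)^4 gives running coefficients 1,13,67,175,256,255,243,189,81,0,0,0,0 for degrees 0…12.
Multiplying by (3 + y + y^2 - y^3 + y^4) gives running coefficients 3,40,215,604,998,1142,1132,984,676,282,135,108,81 for degrees 0…12.
Finally multiplying by (1 + 3y^2 - 2y^3), the product of all factors after the first has coefficients 3,40,224,718,1563,2524,2918,2414,1788,970,195,-398,-78 for degrees 0…12.
[y^12] = 1·(-78) + 1·(-398) + 1·195 + 1·970 = 689.

689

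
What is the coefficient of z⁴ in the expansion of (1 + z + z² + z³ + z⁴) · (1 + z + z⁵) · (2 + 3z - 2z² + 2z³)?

10

(1 + z + z² + z³ + z⁴) has coefficients 1,1,1,1,1 for degrees 0…4.
(1 + z + z⁵) has coefficients 1,1,0,0,0 for degrees 0…4.
Finally multiplying by (2 + 3z - 2z² + 2z³), the product of all factors after the first has coefficients 2,5,1,0,2 for degrees 0…4.
[z⁴] = 1·2 + 1·0 + 1·1 + 1·5 + 1·2 = 10.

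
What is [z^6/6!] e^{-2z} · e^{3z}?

1

The EGF product rule gives c_6 = Σ_{k_1+k_2=6} C(6; k_1,k_2) · ∏ g_i(k_i), where e^{-2z} gives (-2)^k; e^{3z} gives (3)^k.
g_1(k) for k = 0…6: 1, -2, 4, -8, 16, -32, 64.
g_2(k) for k = 0…6: 1, 3, 9, 27, 81, 243, 729.
c_6 = Σ_k C(6,k)·g_1(k)·g_2(6−k) = 1·1·729 + 6·(-2)·243 + 15·4·81 + 20·(-8)·27 + 15·16·9 + 6·(-32)·3 + 1·64·1 = 729 − 2916 + 4860 − 4320 + 2160 − 576 + 64 = 1.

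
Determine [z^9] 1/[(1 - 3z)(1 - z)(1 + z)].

22143

Partial fractions give a closed form: a_n = (9/8)·3^n + (-1/4)·1^n + (1/8)·(-1)^n.
At n = 9: a_9 = 22143.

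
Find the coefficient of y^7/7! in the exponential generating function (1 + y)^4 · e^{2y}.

The EGF product rule gives c_7 = Σ_{k_1+k_2=7} C(7; k_1,k_2) · ∏ g_i(k_i), where (1+y)^4 gives the falling factorial (4)_k; e^{2y} gives (2)^k.
g_1(k) for k = 0…7: 1, 4, 12, 24, 24, 0, 0, 0.
g_2(k) for k = 0…7: 1, 2, 4, 8, 16, 32, 64, 128.
c_7 = Σ_k C(7,k)·g_1(k)·g_2(7−k) = 1·1·128 + 7·4·64 + 21·12·32 + 35·24·16 + 35·24·8 = 128 + 1792 + 8064 + 13440 + 6720 = 30144.

30144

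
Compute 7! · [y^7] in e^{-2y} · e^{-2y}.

-16384

The EGF product rule gives c_7 = Σ_{k_1+k_2=7} C(7; k_1,k_2) · ∏ g_i(k_i), where e^{-2y} gives (-2)^k; e^{-2y} gives (-2)^k.
g_1(k) for k = 0…7: 1, -2, 4, -8, 16, -32, 64, -128.
g_2(k) for k = 0…7: 1, -2, 4, -8, 16, -32, 64, -128.
c_7 = Σ_k C(7,k)·g_1(k)·g_2(7−k) = 1·1·(-128) + 7·(-2)·64 + 21·4·(-32) + 35·(-8)·16 + 35·16·(-8) + 21·(-32)·4 + 7·64·(-2) + 1·(-128)·1 = −128 − 896 − 2688 − 4480 − 4480 − 2688 − 896 − 128 = -16384.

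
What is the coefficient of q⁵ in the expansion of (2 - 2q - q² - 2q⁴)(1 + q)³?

(2 - 2q - q² - 2q⁴) has coefficients 2,-2,-1,0,-2 for degrees 0…4.
(1 + q)³ has coefficients 1,3,3,1,0,0 for degrees 0…5.
[q⁵] = 2·0 − 2·0 − 1·1 − 2·3 = -7.

-7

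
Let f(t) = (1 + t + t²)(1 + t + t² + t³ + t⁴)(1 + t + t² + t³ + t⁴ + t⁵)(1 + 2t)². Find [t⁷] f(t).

(1 + t + t²) has coefficients 1,1,1 for degrees 0…2.
(1 + t + t² + t³ + t⁴) has coefficients 1,1,1,1,1,0,0,0 for degrees 0…7.
Multiplying by (1 + t + t² + t³ + t⁴ + t⁵) gives running coefficients 1,2,3,4,5,5,4,3 for degrees 0…7.
Finally multiplying by (1 + 2t)², the product of all factors after the first has coefficients 1,6,15,24,33,41,44,39 for degrees 0…7.
[t⁷] = 1·39 + 1·44 + 1·41 = 124.

124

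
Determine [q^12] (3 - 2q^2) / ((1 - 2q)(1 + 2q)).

The denominator gives the recurrence a_n = 4a_(n−2) for n ≥ 3; the numerator fixes a_0 = 3, a_1 = 0, a_2 = 10.
Iterating: 3, 0, 10, 0, 40, 0, 160, 0, 640, 0, 2560, 0, 10240, so a_12 = 10240.

10240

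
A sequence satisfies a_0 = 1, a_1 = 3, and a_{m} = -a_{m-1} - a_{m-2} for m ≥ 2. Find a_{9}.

1

The ordinary generating function has denominator 1 + x + x^2.
Iterating the recurrence: a_0,…,a_{9} = 1, 3, -4, 1, 3, -4, 1, 3, -4, 1.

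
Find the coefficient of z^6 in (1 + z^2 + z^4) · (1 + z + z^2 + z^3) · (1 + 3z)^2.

(1 + z^2 + z^4) has coefficients 1,0,1,0,1 for degrees 0…4.
(1 + z + z^2 + z^3) has coefficients 1,1,1,1,0,0,0 for degrees 0…6.
Finally multiplying by (1 + 3z)^2, the product of all factors after the first has coefficients 1,7,16,16,15,9,0 for degrees 0…6.
[z^6] = 1·0 + 1·15 + 1·16 = 31.

31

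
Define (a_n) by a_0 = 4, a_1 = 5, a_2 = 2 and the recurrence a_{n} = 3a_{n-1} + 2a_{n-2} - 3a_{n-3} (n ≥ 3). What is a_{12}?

7699

The ordinary generating function has denominator 1 - 3x - 2x^2 + 3x^3.
Iterating the recurrence: a_0,…,a_{12} = 4, 5, 2, 4, 1, 5, 5, 22, 61, 212, 692, 2317, 7699.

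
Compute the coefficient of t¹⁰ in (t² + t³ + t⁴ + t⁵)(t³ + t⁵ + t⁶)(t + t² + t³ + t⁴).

8

(t² + t³ + t⁴ + t⁵) has coefficients 0,0,1,1,1,1 for degrees 0…5.
(t³ + t⁵ + t⁶) has coefficients 0,0,0,1,0,1,1,0,0,0,0 for degrees 0…10.
Finally multiplying by (t + t² + t³ + t⁴), the product of all factors after the first has coefficients 0,0,0,0,1,1,2,3,2,2,1 for degrees 0…10.
[t¹⁰] = 1·2 + 1·3 + 1·2 + 1·1 = 8.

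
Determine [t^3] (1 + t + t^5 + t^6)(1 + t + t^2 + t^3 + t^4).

(1 + t + t^5 + t^6) has coefficients 1,1,0,0 for degrees 0…3.
(1 + t + t^2 + t^3 + t^4) has coefficients 1,1,1,1 for degrees 0…3.
[t^3] = 1·1 + 1·1 = 2.

2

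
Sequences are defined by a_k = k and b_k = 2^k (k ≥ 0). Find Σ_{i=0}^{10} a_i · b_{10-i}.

Write out a_i and b_{10-i} for i = 0,…,10 and sum the products.
Σ = 0·1024 + 1·512 + 2·256 + 3·128 + 4·64 + 5·32 + 6·16 + 7·8 + 8·4 + 9·2 + 10·1 = 2036.

2036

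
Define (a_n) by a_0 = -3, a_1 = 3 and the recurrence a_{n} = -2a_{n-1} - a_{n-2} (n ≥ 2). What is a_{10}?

The ordinary generating function has denominator 1 + 2q + q^2.
Iterating the recurrence: a_0,…,a_{10} = -3, 3, -3, 3, -3, 3, -3, 3, -3, 3, -3.

-3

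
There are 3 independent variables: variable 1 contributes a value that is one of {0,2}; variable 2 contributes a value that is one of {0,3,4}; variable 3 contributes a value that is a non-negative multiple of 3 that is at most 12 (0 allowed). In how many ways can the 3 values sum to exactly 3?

2

The generating function for the choices is (1 + x²)·(1 + x³ + x⁴)·(1 + x³ + x⁶ + x⁹ + x¹²); the count is [x³].
(1 + x²) has coefficients 1,0,1 for degrees 0…2.
(1 + x³ + x⁴) has coefficients 1,0,0,1 for degrees 0…3.
Finally multiplying by (1 + x³ + x⁶ + x⁹ + x¹²), the product of all factors after the first has coefficients 1,0,0,2 for degrees 0…3.
[x³] = 1·2 + 1·0 = 2.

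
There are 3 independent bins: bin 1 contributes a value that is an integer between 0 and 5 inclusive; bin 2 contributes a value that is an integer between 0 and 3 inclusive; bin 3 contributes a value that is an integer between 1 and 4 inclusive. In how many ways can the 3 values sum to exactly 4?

10

The generating function for the choices is (1 + t + t² + t³ + t⁴ + t⁵)·(1 + t + t² + t³)·(t + t² + t³ + t⁴); the count is [t⁴].
(1 + t + t² + t³ + t⁴ + t⁵) has coefficients 1,1,1,1,1 for degrees 0…4.
(1 + t + t² + t³) has coefficients 1,1,1,1,0 for degrees 0…4.
Finally multiplying by (t + t² + t³ + t⁴), the product of all factors after the first has coefficients 0,1,2,3,4 for degrees 0…4.
[t⁴] = 1·4 + 1·3 + 1·2 + 1·1 + 1·0 = 10.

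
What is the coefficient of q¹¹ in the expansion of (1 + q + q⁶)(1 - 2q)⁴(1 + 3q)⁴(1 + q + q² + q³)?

(1 + q + q⁶) has coefficients 1,1,0,0,0,0,1 for degrees 0…6.
(1 - 2q)⁴ has coefficients 1,-8,24,-32,16,0,0,0,0,0,0,0 for degrees 0…11.
Multiplying by (1 + 3q)⁴ gives running coefficients 1,4,-18,-68,145,408,-648,-864,1296,0,0,0 for degrees 0…11.
Finally multiplying by (1 + q + q² + q³), the product of all factors after the first has coefficients 1,5,-13,-81,63,467,-163,-959,192,-216,432,1296 for degrees 0…11.
[q¹¹] = 1·1296 + 1·432 + 1·467 = 2195.

2195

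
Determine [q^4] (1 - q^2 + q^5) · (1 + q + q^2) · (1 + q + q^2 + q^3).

-1

(1 - q^2 + q^5) has coefficients 1,0,-1,0,0 for degrees 0…4.
(1 + q + q^2) has coefficients 1,1,1,0,0 for degrees 0…4.
Finally multiplying by (1 + q + q^2 + q^3), the product of all factors after the first has coefficients 1,2,3,3,2 for degrees 0…4.
[q^4] = 1·2 − 1·3 = -1.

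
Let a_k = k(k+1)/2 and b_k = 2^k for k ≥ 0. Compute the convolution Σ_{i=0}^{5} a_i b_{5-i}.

99

Write out a_i and b_{5-i} for i = 0,…,5 and sum the products.
Σ = 0·32 + 1·16 + 3·8 + 6·4 + 10·2 + 15·1 = 99.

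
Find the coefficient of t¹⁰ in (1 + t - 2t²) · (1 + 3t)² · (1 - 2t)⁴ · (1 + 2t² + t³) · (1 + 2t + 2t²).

(1 + t - 2t²) has coefficients 1,1,-2 for degrees 0…2.
(1 + 3t)² has coefficients 1,6,9,0,0,0,0,0,0,0,0 for degrees 0…10.
Multiplying by (1 - 2t)⁴ gives running coefficients 1,-2,-15,40,40,-192,144,0,0,0,0 for degrees 0…10.
Multiplying by (1 + 2t² + t³) gives running coefficients 1,-2,-13,37,8,-127,264,-344,96,144,0 for degrees 0…10.
Finally multiplying by (1 + 2t + 2t²), the product of all factors after the first has coefficients 1,0,-15,7,56,-37,26,-70,-64,-352,480 for degrees 0…10.
[t¹⁰] = 1·480 + 1·(-352) − 2·(-64) = 256.

256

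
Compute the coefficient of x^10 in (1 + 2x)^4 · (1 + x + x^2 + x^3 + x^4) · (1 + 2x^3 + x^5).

176

(1 + 2x)^4 has coefficients 1,8,24,32,16 for degrees 0…4.
(1 + x + x^2 + x^3 + x^4) has coefficients 1,1,1,1,1,0,0,0,0,0,0 for degrees 0…10.
Finally multiplying by (1 + 2x^3 + x^5), the product of all factors after the first has coefficients 1,1,1,3,3,3,3,3,1,1,0 for degrees 0…10.
[x^10] = 1·0 + 8·1 + 24·1 + 32·3 + 16·3 = 176.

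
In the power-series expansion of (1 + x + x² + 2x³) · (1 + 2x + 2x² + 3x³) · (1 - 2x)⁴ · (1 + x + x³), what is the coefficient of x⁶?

(1 + x + x² + 2x³) has coefficients 1,1,1,2 for degrees 0…3.
(1 + 2x + 2x² + 3x³) has coefficients 1,2,2,3,0,0,0 for degrees 0…6.
Multiplying by (1 - 2x)⁴ gives running coefficients 1,-6,10,3,-24,40,-64 for degrees 0…6.
Finally multiplying by (1 + x + x³), the product of all factors after the first has coefficients 1,-5,4,14,-27,26,-21 for degrees 0…6.
[x⁶] = 1·(-21) + 1·26 + 1·(-27) + 2·14 = 6.

6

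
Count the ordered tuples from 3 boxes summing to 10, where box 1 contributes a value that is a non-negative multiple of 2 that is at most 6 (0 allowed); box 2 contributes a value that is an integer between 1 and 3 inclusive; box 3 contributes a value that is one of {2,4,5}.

The generating function for the choices is (1 + q^2 + q^4 + q^6)·(q + q^2 + q^3)·(q^2 + q^4 + q^5); the count is [q^10].
(1 + q^2 + q^4 + q^6) has coefficients 1,0,1,0,1,0,1 for degrees 0…6.
(q + q^2 + q^3) has coefficients 0,1,1,1,0,0,0,0,0,0,0 for degrees 0…10.
Finally multiplying by (q^2 + q^4 + q^5), the product of all factors after the first has coefficients 0,0,0,1,1,2,2,2,1,0,0 for degrees 0…10.
[q^10] = 1·0 + 1·1 + 1·2 + 1·1 = 4.

4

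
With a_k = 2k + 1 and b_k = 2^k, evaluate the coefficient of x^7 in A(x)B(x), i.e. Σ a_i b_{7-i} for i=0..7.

749

Write out a_i and b_{7-i} for i = 0,…,7 and sum the products.
Σ = 1·128 + 3·64 + 5·32 + 7·16 + 9·8 + 11·4 + 13·2 + 15·1 = 749.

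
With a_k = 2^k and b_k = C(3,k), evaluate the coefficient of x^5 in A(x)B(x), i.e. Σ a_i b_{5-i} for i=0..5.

Write out a_i and b_{5-i} for i = 0,…,5 and sum the products.
Σ = 1·0 + 2·0 + 4·1 + 8·3 + 16·3 + 32·1 = 108.

108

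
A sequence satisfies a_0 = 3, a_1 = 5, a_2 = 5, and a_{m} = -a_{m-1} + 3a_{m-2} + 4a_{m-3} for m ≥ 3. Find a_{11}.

The ordinary generating function has denominator 1 + q - 3q^2 - 4q^3.
Iterating the recurrence: a_0,…,a_{11} = 3, 5, 5, 22, 13, 73, 54, 217, 237, 630, 949, 1889.

1889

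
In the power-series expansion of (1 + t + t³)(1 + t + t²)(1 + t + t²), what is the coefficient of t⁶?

2

(1 + t + t³) has coefficients 1,1,0,1 for degrees 0…3.
(1 + t + t²) has coefficients 1,1,1,0,0,0,0 for degrees 0…6.
Finally multiplying by (1 + t + t²), the product of all factors after the first has coefficients 1,2,3,2,1,0,0 for degrees 0…6.
[t⁶] = 1·0 + 1·0 + 1·2 = 2.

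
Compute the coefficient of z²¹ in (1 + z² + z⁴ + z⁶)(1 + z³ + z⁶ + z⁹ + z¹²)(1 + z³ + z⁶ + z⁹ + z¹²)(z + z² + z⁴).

11

(1 + z² + z⁴ + z⁶) has coefficients 1,0,1,0,1,0,1 for degrees 0…6.
(1 + z³ + z⁶ + z⁹ + z¹²) has coefficients 1,0,0,1,0,0,1,0,0,1,0,0,1,0,0,0,0,0,0,0,0,0 for degrees 0…21.
Multiplying by (1 + z³ + z⁶ + z⁹ + z¹²) gives running coefficients 1,0,0,2,0,0,3,0,0,4,0,0,5,0,0,4,0,0,3,0,0,2 for degrees 0…21.
Finally multiplying by (z + z² + z⁴), the product of all factors after the first has coefficients 0,1,1,0,3,2,0,5,3,0,7,4,0,9,5,0,9,4,0,7,3,0 for degrees 0…21.
[z²¹] = 1·0 + 1·7 + 1·4 + 1·0 = 11.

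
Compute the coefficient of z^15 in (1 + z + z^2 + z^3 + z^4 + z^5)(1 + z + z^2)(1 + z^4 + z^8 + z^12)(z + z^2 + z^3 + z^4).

(1 + z + z^2 + z^3 + z^4 + z^5) has coefficients 1,1,1,1,1,1 for degrees 0…5.
(1 + z + z^2) has coefficients 1,1,1,0,0,0,0,0,0,0,0,0,0,0,0,0 for degrees 0…15.
Multiplying by (1 + z^4 + z^8 + z^12) gives running coefficients 1,1,1,0,1,1,1,0,1,1,1,0,1,1,1,0 for degrees 0…15.
Finally multiplying by (z + z^2 + z^3 + z^4), the product of all factors after the first has coefficients 0,1,2,3,3,3,3,3,3,3,3,3,3,3,3,3 for degrees 0…15.
[z^15] = 1·3 + 1·3 + 1·3 + 1·3 + 1·3 + 1·3 = 18.

18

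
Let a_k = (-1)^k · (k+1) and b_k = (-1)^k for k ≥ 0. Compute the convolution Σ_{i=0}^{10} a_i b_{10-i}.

Write out a_i and b_{10-i} for i = 0,…,10 and sum the products.
Σ = 1·1 − 2·(-1) + 3·1 − 4·(-1) + 5·1 − 6·(-1) + 7·1 − 8·(-1) + 9·1 − 10·(-1) + 11·1 = 66.

66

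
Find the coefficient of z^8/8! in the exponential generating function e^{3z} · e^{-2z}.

The EGF product rule gives c_8 = Σ_{k_1+k_2=8} C(8; k_1,k_2) · ∏ g_i(k_i), where e^{3z} gives (3)^k; e^{-2z} gives (-2)^k.
g_1(k) for k = 0…8: 1, 3, 9, 27, 81, 243, 729, 2187, 6561.
g_2(k) for k = 0…8: 1, -2, 4, -8, 16, -32, 64, -128, 256.
c_8 = Σ_k C(8,k)·g_1(k)·g_2(8−k) = 1·1·256 + 8·3·(-128) + 28·9·64 + 56·27·(-32) + 70·81·16 + 56·243·(-8) + 28·729·4 + 8·2187·(-2) + 1·6561·1 = 256 − 3072 + 16128 − 48384 + 90720 − 108864 + 81648 − 34992 + 6561 = 1.

1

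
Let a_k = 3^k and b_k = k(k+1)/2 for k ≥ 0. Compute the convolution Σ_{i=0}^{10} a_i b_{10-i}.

66394

Write out a_i and b_{10-i} for i = 0,…,10 and sum the products.
Σ = 1·55 + 3·45 + 9·36 + 27·28 + 81·21 + 243·15 + 729·10 + 2187·6 + 6561·3 + 19683·1 + 59049·0 = 66394.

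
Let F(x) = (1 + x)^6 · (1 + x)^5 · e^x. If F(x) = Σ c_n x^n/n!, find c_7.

5470158

The EGF product rule gives c_7 = Σ_{k_1+k_2+k_3=7} C(7; k_1,k_2,k_3) · ∏ g_i(k_i), where (1+x)^6 gives the falling factorial (6)_k; (1+x)^5 gives the falling factorial (5)_k; e^x gives (1)^k.
g_1(k) for k = 0…7: 1, 6, 30, 120, 360, 720, 720, 0.
g_2(k) for k = 0…7: 1, 5, 20, 60, 120, 120, 0, 0.
g_3(k) for k = 0…7: 1, 1, 1, 1, 1, 1, 1, 1.
First combine the last two factors: h(k) = Σ_j C(k,j)·g_2(j)·g_3(k−j) for k = 0…7: 1, 6, 31, 136, 501, 1546, 4051, 9276.
c_7 = Σ_k C(7,k)·g_1(k)·h(7−k) = 1·1·9276 + 7·6·4051 + 21·30·1546 + 35·120·501 + 35·360·136 + 21·720·31 + 7·720·6 = 9276 + 170142 + 973980 + 2104200 + 1713600 + 468720 + 30240 = 5470158.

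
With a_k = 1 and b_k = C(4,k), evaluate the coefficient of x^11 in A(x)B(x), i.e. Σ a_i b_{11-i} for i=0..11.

The convolution is the x^11 coefficient of A(x)B(x).
Σ = 1·0 + 1·0 + 1·0 + 1·0 + 1·0 + 1·0 + 1·0 + 1·1 + 1·4 + 1·6 + 1·4 + 1·1 = 16.

16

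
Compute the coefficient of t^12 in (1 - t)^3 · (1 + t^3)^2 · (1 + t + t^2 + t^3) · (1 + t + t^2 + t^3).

-2

(1 - t)^3 has coefficients 1,-3,3,-1 for degrees 0…3.
(1 + t^3)^2 has coefficients 1,0,0,2,0,0,1,0,0,0,0,0,0 for degrees 0…12.
Multiplying by (1 + t + t^2 + t^3) gives running coefficients 1,1,1,3,2,2,3,1,1,1,0,0,0 for degrees 0…12.
Finally multiplying by (1 + t + t^2 + t^3), the product of all factors after the first has coefficients 1,2,3,6,7,8,10,8,7,6,3,2,1 for degrees 0…12.
[t^12] = 1·1 − 3·2 + 3·3 − 1·6 = -2.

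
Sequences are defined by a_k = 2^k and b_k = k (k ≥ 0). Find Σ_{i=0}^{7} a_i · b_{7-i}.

The convolution is the t^7 coefficient of A(t)B(t).
Σ = 1·7 + 2·6 + 4·5 + 8·4 + 16·3 + 32·2 + 64·1 + 128·0 = 247.

247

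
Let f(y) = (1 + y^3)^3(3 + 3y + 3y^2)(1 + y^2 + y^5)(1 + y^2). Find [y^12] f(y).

33

(1 + y^3)^3 has coefficients 1,0,0,3,0,0,3,0,0,1 for degrees 0…9.
(3 + 3y + 3y^2) has coefficients 3,3,3,0,0,0,0,0,0,0,0,0,0 for degrees 0…12.
Multiplying by (1 + y^2 + y^5) gives running coefficients 3,3,6,3,3,3,3,3,0,0,0,0,0 for degrees 0…12.
Finally multiplying by (1 + y^2), the product of all factors after the first has coefficients 3,3,9,6,9,6,6,6,3,3,0,0,0 for degrees 0…12.
[y^12] = 1·0 + 3·3 + 3·6 + 1·6 = 33.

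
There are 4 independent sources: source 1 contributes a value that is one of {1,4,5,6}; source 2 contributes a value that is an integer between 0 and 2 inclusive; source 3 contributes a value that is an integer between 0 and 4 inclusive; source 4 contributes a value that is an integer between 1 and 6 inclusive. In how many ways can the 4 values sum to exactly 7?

The generating function for the choices is (t + t^4 + t^5 + t^6)·(1 + t + t^2)·(1 + t + t^2 + t^3 + t^4)·(t + t^2 + t^3 + t^4 + t^5 + t^6); the count is [t^7].
(t + t^4 + t^5 + t^6) has coefficients 0,1,0,0,1,1,1 for degrees 0…6.
(1 + t + t^2) has coefficients 1,1,1,0,0,0,0,0 for degrees 0…7.
Multiplying by (1 + t + t^2 + t^3 + t^4) gives running coefficients 1,2,3,3,3,2,1,0 for degrees 0…7.
Finally multiplying by (t + t^2 + t^3 + t^4 + t^5 + t^6), the product of all factors after the first has coefficients 0,1,3,6,9,12,14,14 for degrees 0…7.
[t^7] = 1·14 + 1·6 + 1·3 + 1·1 = 24.

24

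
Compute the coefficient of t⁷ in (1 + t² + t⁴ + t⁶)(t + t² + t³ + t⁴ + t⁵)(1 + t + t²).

8

(1 + t² + t⁴ + t⁶) has coefficients 1,0,1,0,1,0,1 for degrees 0…6.
(t + t² + t³ + t⁴ + t⁵) has coefficients 0,1,1,1,1,1,0,0 for degrees 0…7.
Finally multiplying by (1 + t + t²), the product of all factors after the first has coefficients 0,1,2,3,3,3,2,1 for degrees 0…7.
[t⁷] = 1·1 + 1·3 + 1·3 + 1·1 = 8.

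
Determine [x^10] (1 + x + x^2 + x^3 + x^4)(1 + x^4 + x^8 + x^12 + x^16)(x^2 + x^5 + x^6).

5

(1 + x + x^2 + x^3 + x^4) has coefficients 1,1,1,1,1 for degrees 0…4.
(1 + x^4 + x^8 + x^12 + x^16) has coefficients 1,0,0,0,1,0,0,0,1,0,0 for degrees 0…10.
Finally multiplying by (x^2 + x^5 + x^6), the product of all factors after the first has coefficients 0,0,1,0,0,1,2,0,0,1,2 for degrees 0…10.
[x^10] = 1·2 + 1·1 + 1·0 + 1·0 + 1·2 = 5.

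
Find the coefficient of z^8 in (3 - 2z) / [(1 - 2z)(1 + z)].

The denominator gives the recurrence a_n = a_(n−1) + 2a_(n−2) for n ≥ 3; the numerator fixes a_0 = 3, a_1 = 1, a_2 = 7.
Iterating: 3, 1, 7, 9, 23, 41, 87, 169, 343, so a_8 = 343.

343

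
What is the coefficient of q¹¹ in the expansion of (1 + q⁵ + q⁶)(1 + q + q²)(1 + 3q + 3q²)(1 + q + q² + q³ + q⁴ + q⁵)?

41

(1 + q⁵ + q⁶) has coefficients 1,0,0,0,0,1,1 for degrees 0…6.
(1 + q + q²) has coefficients 1,1,1,0,0,0,0,0,0,0,0,0 for degrees 0…11.
Multiplying by (1 + 3q + 3q²) gives running coefficients 1,4,7,6,3,0,0,0,0,0,0,0 for degrees 0…11.
Finally multiplying by (1 + q + q² + q³ + q⁴ + q⁵), the product of all factors after the first has coefficients 1,5,12,18,21,21,20,16,9,3,0,0 for degrees 0…11.
[q¹¹] = 1·0 + 1·20 + 1·21 = 41.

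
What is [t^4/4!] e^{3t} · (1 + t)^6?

The EGF product rule gives c_4 = Σ_{k_1+k_2=4} C(4; k_1,k_2) · ∏ g_i(k_i), where e^{3t} gives (3)^k; (1+t)^6 gives the falling factorial (6)_k.
g_1(k) for k = 0…4: 1, 3, 9, 27, 81.
g_2(k) for k = 0…4: 1, 6, 30, 120, 360.
c_4 = Σ_k C(4,k)·g_1(k)·g_2(4−k) = 1·1·360 + 4·3·120 + 6·9·30 + 4·27·6 + 1·81·1 = 360 + 1440 + 1620 + 648 + 81 = 4149.

4149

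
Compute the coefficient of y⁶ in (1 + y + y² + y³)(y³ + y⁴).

(1 + y + y² + y³) has coefficients 1,1,1,1 for degrees 0…3.
(y³ + y⁴) has coefficients 0,0,0,1,1,0,0 for degrees 0…6.
[y⁶] = 1·0 + 1·0 + 1·1 + 1·1 = 2.

2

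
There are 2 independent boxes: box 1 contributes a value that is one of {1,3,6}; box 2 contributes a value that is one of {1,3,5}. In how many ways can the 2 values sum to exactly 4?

The generating function for the choices is (q + q^3 + q^6)·(q + q^3 + q^5); the count is [q^4].
(q + q^3 + q^6) has coefficients 0,1,0,1,0 for degrees 0…4.
(q + q^3 + q^5) has coefficients 0,1,0,1,0 for degrees 0…4.
[q^4] = 1·1 + 1·1 = 2.

2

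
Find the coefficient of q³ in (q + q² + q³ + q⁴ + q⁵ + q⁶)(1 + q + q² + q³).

3

(q + q² + q³ + q⁴ + q⁵ + q⁶) has coefficients 0,1,1,1 for degrees 0…3.
(1 + q + q² + q³) has coefficients 1,1,1,1 for degrees 0…3.
[q³] = 1·1 + 1·1 + 1·1 = 3.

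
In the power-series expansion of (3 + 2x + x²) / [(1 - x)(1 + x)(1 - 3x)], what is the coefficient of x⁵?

Partial fractions give a closed form: a_n = (-3/2)·1^n + (1/4)·(-1)^n + (17/4)·3^n.
At n = 5: a_5 = 1031.

1031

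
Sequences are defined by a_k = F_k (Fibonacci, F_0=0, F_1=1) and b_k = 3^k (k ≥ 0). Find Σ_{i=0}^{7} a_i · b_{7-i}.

The convolution is the t^7 coefficient of A(t)B(t).
Σ = 0·2187 + 1·729 + 1·243 + 2·81 + 3·27 + 5·9 + 8·3 + 13·1 = 1297.

1297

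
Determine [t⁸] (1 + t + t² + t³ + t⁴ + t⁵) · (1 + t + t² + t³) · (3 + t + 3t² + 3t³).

(1 + t + t² + t³ + t⁴ + t⁵) has coefficients 1,1,1,1,1,1 for degrees 0…5.
(1 + t + t² + t³) has coefficients 1,1,1,1,0,0,0,0,0 for degrees 0…8.
Finally multiplying by (3 + t + 3t² + 3t³), the product of all factors after the first has coefficients 3,4,7,10,7,6,3,0,0 for degrees 0…8.
[t⁸] = 1·0 + 1·0 + 1·3 + 1·6 + 1·7 + 1·10 = 26.

26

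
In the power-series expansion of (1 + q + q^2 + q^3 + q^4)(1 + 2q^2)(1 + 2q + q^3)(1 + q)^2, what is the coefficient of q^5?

(1 + q + q^2 + q^3 + q^4) has coefficients 1,1,1,1,1 for degrees 0…4.
(1 + 2q^2) has coefficients 1,0,2,0,0,0 for degrees 0…5.
Multiplying by (1 + 2q + q^3) gives running coefficients 1,2,2,5,0,2 for degrees 0…5.
Finally multiplying by (1 + q)^2, the product of all factors after the first has coefficients 1,4,7,11,12,7 for degrees 0…5.
[q^5] = 1·7 + 1·12 + 1·11 + 1·7 + 1·4 = 41.

41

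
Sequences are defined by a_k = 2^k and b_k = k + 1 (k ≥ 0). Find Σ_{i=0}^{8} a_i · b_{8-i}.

1013

The convolution is the t^8 coefficient of A(t)B(t).
Σ = 1·9 + 2·8 + 4·7 + 8·6 + 16·5 + 32·4 + 64·3 + 128·2 + 256·1 = 1013.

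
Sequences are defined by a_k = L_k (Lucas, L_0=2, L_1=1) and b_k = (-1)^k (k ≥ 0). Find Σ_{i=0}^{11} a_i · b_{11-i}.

120

This is [x^11] in the product of the two ordinary generating functions.
Σ = 2·(-1) + 1·1 + 3·(-1) + 4·1 + 7·(-1) + 11·1 + 18·(-1) + 29·1 + 47·(-1) + 76·1 + 123·(-1) + 199·1 = 120.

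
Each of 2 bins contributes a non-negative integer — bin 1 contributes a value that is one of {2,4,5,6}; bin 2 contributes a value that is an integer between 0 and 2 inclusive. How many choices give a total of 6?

3

The generating function for the choices is (q^2 + q^4 + q^5 + q^6)·(1 + q + q^2); the count is [q^6].
(q^2 + q^4 + q^5 + q^6) has coefficients 0,0,1,0,1,1,1 for degrees 0…6.
(1 + q + q^2) has coefficients 1,1,1,0,0,0,0 for degrees 0…6.
[q^6] = 1·0 + 1·1 + 1·1 + 1·1 = 3.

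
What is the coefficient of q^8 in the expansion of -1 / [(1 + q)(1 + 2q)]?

Partial fractions give a closed form: a_n = (1)·(-1)^n + (-2)·(-2)^n.
At n = 8: a_8 = -511.

-511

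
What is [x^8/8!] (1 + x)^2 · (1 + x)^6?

The EGF product rule gives c_8 = Σ_{k_1+k_2=8} C(8; k_1,k_2) · ∏ g_i(k_i), where (1+x)^2 gives the falling factorial (2)_k; (1+x)^6 gives the falling factorial (6)_k.
g_1(k) for k = 0…8: 1, 2, 2, 0, 0, 0, 0, 0, 0.
g_2(k) for k = 0…8: 1, 6, 30, 120, 360, 720, 720, 0, 0.
c_8 = Σ_k C(8,k)·g_1(k)·g_2(8−k) = 28·2·720 = 40320.

40320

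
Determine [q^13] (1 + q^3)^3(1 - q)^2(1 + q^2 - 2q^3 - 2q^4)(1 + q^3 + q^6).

(1 + q^3)^3 has coefficients 1,0,0,3,0,0,3,0,0,1 for degrees 0…9.
(1 - q)^2 has coefficients 1,-2,1,0,0,0,0,0,0,0,0,0,0,0 for degrees 0…13.
Multiplying by (1 + q^2 - 2q^3 - 2q^4) gives running coefficients 1,-2,2,-4,3,2,-2,0,0,0,0,0,0,0 for degrees 0…13.
Finally multiplying by (1 + q^3 + q^6), the product of all factors after the first has coefficients 1,-2,2,-3,1,4,-5,1,4,-6,3,2,-2,0 for degrees 0…13.
[q^13] = 1·0 + 3·3 + 3·1 + 1·1 = 13.

13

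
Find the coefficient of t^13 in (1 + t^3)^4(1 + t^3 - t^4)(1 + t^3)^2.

(1 + t^3)^4 has coefficients 1,0,0,4,0,0,6,0,0,4,0,0,1 for degrees 0…12.
(1 + t^3 - t^4) has coefficients 1,0,0,1,-1,0,0,0,0,0,0,0,0,0 for degrees 0…13.
Finally multiplying by (1 + t^3)^2, the product of all factors after the first has coefficients 1,0,0,3,-1,0,3,-2,0,1,-1,0,0,0 for degrees 0…13.
[t^13] = 1·0 + 4·(-1) + 6·(-2) + 4·(-1) + 1·0 = -20.

-20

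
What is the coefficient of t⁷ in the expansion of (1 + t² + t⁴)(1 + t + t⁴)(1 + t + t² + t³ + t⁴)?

5

(1 + t² + t⁴) has coefficients 1,0,1,0,1 for degrees 0…4.
(1 + t + t⁴) has coefficients 1,1,0,0,1,0,0,0 for degrees 0…7.
Finally multiplying by (1 + t + t² + t³ + t⁴), the product of all factors after the first has coefficients 1,2,2,2,3,2,1,1 for degrees 0…7.
[t⁷] = 1·1 + 1·2 + 1·2 = 5.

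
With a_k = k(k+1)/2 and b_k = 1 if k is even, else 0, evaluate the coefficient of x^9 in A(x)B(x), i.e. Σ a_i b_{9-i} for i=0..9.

The convolution is the x^9 coefficient of A(x)B(x).
Σ = 0·0 + 1·1 + 3·0 + 6·1 + 10·0 + 15·1 + 21·0 + 28·1 + 36·0 + 45·1 = 95.

95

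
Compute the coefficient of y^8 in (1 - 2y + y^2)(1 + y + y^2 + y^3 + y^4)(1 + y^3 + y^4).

(1 - 2y + y^2) has coefficients 1,-2,1 for degrees 0…2.
(1 + y + y^2 + y^3 + y^4) has coefficients 1,1,1,1,1,0,0,0,0 for degrees 0…8.
Finally multiplying by (1 + y^3 + y^4), the product of all factors after the first has coefficients 1,1,1,2,3,2,2,2,1 for degrees 0…8.
[y^8] = 1·1 − 2·2 + 1·2 = -1.

-1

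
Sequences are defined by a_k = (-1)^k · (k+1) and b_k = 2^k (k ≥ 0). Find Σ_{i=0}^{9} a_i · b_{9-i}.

Write out a_i and b_{9-i} for i = 0,…,9 and sum the products.
Σ = 1·512 − 2·256 + 3·128 − 4·64 + 5·32 − 6·16 + 7·8 − 8·4 + 9·2 − 10·1 = 224.

224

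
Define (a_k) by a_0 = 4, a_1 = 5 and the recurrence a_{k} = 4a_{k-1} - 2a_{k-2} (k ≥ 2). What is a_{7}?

5080

The ordinary generating function has denominator 1 - 4y + 2y^2.
Iterating the recurrence: a_0,…,a_{7} = 4, 5, 12, 38, 128, 436, 1488, 5080.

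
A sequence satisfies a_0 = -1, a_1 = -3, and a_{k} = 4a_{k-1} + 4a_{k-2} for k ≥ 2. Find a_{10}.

-4661248

The ordinary generating function has denominator 1 - 4q - 4q^2.
Iterating the recurrence: a_0,…,a_{10} = -1, -3, -16, -76, -368, -1776, -8576, -41408, -199936, -965376, -4661248.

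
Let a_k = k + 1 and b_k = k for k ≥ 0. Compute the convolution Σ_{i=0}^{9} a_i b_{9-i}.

165

The convolution is the t^9 coefficient of A(t)B(t).
Σ = 1·9 + 2·8 + 3·7 + 4·6 + 5·5 + 6·4 + 7·3 + 8·2 + 9·1 + 10·0 = 165.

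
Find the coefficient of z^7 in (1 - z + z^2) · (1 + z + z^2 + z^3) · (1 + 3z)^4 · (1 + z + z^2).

(1 - z + z^2) has coefficients 1,-1,1 for degrees 0…2.
(1 + z + z^2 + z^3) has coefficients 1,1,1,1,0,0,0,0 for degrees 0…7.
Multiplying by (1 + 3z)^4 gives running coefficients 1,13,67,175,255,243,189,81 for degrees 0…7.
Finally multiplying by (1 + z + z^2), the product of all factors after the first has coefficients 1,14,81,255,497,673,687,513 for degrees 0…7.
[z^7] = 1·513 − 1·687 + 1·673 = 499.

499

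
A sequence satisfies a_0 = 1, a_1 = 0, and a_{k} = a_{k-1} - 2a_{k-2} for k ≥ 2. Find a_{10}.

The ordinary generating function has denominator 1 - q + 2q^2.
Iterating the recurrence: a_0,…,a_{10} = 1, 0, -2, -2, 2, 6, 2, -10, -14, 6, 34.

34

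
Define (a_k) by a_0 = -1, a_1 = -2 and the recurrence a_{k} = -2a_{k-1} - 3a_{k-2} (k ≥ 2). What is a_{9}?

The ordinary generating function has denominator 1 + 2t + 3t^2.
Iterating the recurrence: a_0,…,a_{9} = -1, -2, 7, -8, -5, 34, -53, 4, 151, -314.

-314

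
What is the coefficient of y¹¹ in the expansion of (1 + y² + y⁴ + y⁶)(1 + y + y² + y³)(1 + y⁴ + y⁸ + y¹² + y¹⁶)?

(1 + y² + y⁴ + y⁶) has coefficients 1,0,1,0,1,0,1 for degrees 0…6.
(1 + y + y² + y³) has coefficients 1,1,1,1,0,0,0,0,0,0,0,0 for degrees 0…11.
Finally multiplying by (1 + y⁴ + y⁸ + y¹² + y¹⁶), the product of all factors after the first has coefficients 1,1,1,1,1,1,1,1,1,1,1,1 for degrees 0…11.
[y¹¹] = 1·1 + 1·1 + 1·1 + 1·1 = 4.

4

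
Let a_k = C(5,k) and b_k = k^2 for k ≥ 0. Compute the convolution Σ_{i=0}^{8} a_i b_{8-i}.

Write out a_i and b_{8-i} for i = 0,…,8 and sum the products.
Σ = 1·64 + 5·49 + 10·36 + 10·25 + 5·16 + 1·9 + 0·4 + 0·1 + 0·0 = 1008.

1008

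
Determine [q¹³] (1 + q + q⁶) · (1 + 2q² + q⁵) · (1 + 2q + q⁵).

2

(1 + q + q⁶) has coefficients 1,1,0,0,0,0,1 for degrees 0…6.
(1 + 2q² + q⁵) has coefficients 1,0,2,0,0,1,0,0,0,0,0,0,0,0 for degrees 0…13.
Finally multiplying by (1 + 2q + q⁵), the product of all factors after the first has coefficients 1,2,2,4,0,2,2,2,0,0,1,0,0,0 for degrees 0…13.
[q¹³] = 1·0 + 1·0 + 1·2 = 2.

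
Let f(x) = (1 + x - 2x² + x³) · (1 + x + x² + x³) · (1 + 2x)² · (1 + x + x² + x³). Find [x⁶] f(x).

(1 + x - 2x² + x³) has coefficients 1,1,-2,1 for degrees 0…3.
(1 + x + x² + x³) has coefficients 1,1,1,1,0,0,0 for degrees 0…6.
Multiplying by (1 + 2x)² gives running coefficients 1,5,9,9,8,4,0 for degrees 0…6.
Finally multiplying by (1 + x + x² + x³), the product of all factors after the first has coefficients 1,6,15,24,31,30,21 for degrees 0…6.
[x⁶] = 1·21 + 1·30 − 2·31 + 1·24 = 13.

13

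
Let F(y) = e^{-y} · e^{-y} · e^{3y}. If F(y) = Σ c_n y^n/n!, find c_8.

1

The EGF product rule gives c_8 = Σ_{k_1+k_2+k_3=8} C(8; k_1,k_2,k_3) · ∏ g_i(k_i), where e^{-y} gives (-1)^k; e^{-y} gives (-1)^k; e^{3y} gives (3)^k.
g_1(k) for k = 0…8: 1, -1, 1, -1, 1, -1, 1, -1, 1.
g_2(k) for k = 0…8: 1, -1, 1, -1, 1, -1, 1, -1, 1.
g_3(k) for k = 0…8: 1, 3, 9, 27, 81, 243, 729, 2187, 6561.
First combine the last two factors: h(k) = Σ_j C(k,j)·g_2(j)·g_3(k−j) for k = 0…8: 1, 2, 4, 8, 16, 32, 64, 128, 256.
c_8 = Σ_k C(8,k)·g_1(k)·h(8−k) = 1·1·256 + 8·(-1)·128 + 28·1·64 + 56·(-1)·32 + 70·1·16 + 56·(-1)·8 + 28·1·4 + 8·(-1)·2 + 1·1·1 = 256 − 1024 + 1792 − 1792 + 1120 − 448 + 112 − 16 + 1 = 1.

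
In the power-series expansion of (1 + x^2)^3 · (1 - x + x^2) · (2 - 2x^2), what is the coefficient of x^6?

(1 + x^2)^3 has coefficients 1,0,3,0,3,0,1 for degrees 0…6.
(1 - x + x^2) has coefficients 1,-1,1,0,0,0,0 for degrees 0…6.
Finally multiplying by (2 - 2x^2), the product of all factors after the first has coefficients 2,-2,0,2,-2,0,0 for degrees 0…6.
[x^6] = 1·0 + 3·(-2) + 3·0 + 1·2 = -4.

-4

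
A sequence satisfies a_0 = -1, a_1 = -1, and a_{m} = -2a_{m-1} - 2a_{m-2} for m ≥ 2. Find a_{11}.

-96

The ordinary generating function has denominator 1 + 2y + 2y^2.
Iterating the recurrence: a_0,…,a_{11} = -1, -1, 4, -6, 4, 4, -16, 24, -16, -16, 64, -96.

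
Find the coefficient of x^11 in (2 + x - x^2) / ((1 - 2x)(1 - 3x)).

The denominator gives the recurrence a_n = 5a_(n−1) − 6a_(n−2) for n ≥ 3; the numerator fixes a_0 = 2, a_1 = 11, a_2 = 42.
Iterating: 2, 11, 42, 144, 468, 1476, 4572, 14004, 42588, 128916, 389052, 1171764, so a_11 = 1171764.

1171764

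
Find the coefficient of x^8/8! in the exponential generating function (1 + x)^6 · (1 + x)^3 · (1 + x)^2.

6652800

The EGF product rule gives c_8 = Σ_{k_1+k_2+k_3=8} C(8; k_1,k_2,k_3) · ∏ g_i(k_i), where (1+x)^6 gives the falling factorial (6)_k; (1+x)^3 gives the falling factorial (3)_k; (1+x)^2 gives the falling factorial (2)_k.
g_1(k) for k = 0…8: 1, 6, 30, 120, 360, 720, 720, 0, 0.
g_2(k) for k = 0…8: 1, 3, 6, 6, 0, 0, 0, 0, 0.
g_3(k) for k = 0…8: 1, 2, 2, 0, 0, 0, 0, 0, 0.
First combine the last two factors: h(k) = Σ_j C(k,j)·g_2(j)·g_3(k−j) for k = 0…8: 1, 5, 20, 60, 120, 120, 0, 0, 0.
c_8 = Σ_k C(8,k)·g_1(k)·h(8−k) = 56·120·120 + 70·360·120 + 56·720·60 + 28·720·20 = 806400 + 3024000 + 2419200 + 403200 = 6652800.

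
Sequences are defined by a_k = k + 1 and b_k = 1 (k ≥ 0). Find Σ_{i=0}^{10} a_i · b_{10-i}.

The convolution is the x^10 coefficient of A(x)B(x).
Σ = 1·1 + 2·1 + 3·1 + 4·1 + 5·1 + 6·1 + 7·1 + 8·1 + 9·1 + 10·1 + 11·1 = 66.

66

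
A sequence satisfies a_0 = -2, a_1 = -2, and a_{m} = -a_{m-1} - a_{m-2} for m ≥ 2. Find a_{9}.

The ordinary generating function has denominator 1 + x + x^2.
Iterating the recurrence: a_0,…,a_{9} = -2, -2, 4, -2, -2, 4, -2, -2, 4, -2.

-2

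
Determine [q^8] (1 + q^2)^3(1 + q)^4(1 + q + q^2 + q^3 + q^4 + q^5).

(1 + q^2)^3 has coefficients 1,0,3,0,3,0,1 for degrees 0…6.
(1 + q)^4 has coefficients 1,4,6,4,1,0,0,0,0 for degrees 0…8.
Finally multiplying by (1 + q + q^2 + q^3 + q^4 + q^5), the product of all factors after the first has coefficients 1,5,11,15,16,16,15,11,5 for degrees 0…8.
[q^8] = 1·5 + 3·15 + 3·16 + 1·11 = 109.

109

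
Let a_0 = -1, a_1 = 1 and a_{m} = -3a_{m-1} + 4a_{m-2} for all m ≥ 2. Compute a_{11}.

1677721

The ordinary generating function has denominator 1 + 3y - 4y^2.
Iterating the recurrence: a_0,…,a_{11} = -1, 1, -7, 25, -103, 409, -1639, 6553, -26215, 104857, -419431, 1677721.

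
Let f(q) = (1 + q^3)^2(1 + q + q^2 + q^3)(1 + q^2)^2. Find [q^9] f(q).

(1 + q^3)^2 has coefficients 1,0,0,2,0,0,1 for degrees 0…6.
(1 + q + q^2 + q^3) has coefficients 1,1,1,1,0,0,0,0,0,0 for degrees 0…9.
Finally multiplying by (1 + q^2)^2, the product of all factors after the first has coefficients 1,1,3,3,3,3,1,1,0,0 for degrees 0…9.
[q^9] = 1·0 + 2·1 + 1·3 = 5.

5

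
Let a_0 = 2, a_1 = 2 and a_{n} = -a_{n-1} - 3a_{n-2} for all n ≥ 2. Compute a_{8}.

-8

The ordinary generating function has denominator 1 + x + 3x^2.
Iterating the recurrence: a_0,…,a_{8} = 2, 2, -8, 2, 22, -28, -38, 122, -8.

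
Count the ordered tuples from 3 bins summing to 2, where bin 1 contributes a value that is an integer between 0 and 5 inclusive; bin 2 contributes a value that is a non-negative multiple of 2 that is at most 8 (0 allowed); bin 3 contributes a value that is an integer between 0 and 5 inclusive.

The generating function for the choices is (1 + t + t² + t³ + t⁴ + t⁵)·(1 + t² + t⁴ + t⁶ + t⁸)·(1 + t + t² + t³ + t⁴ + t⁵); the count is [t²].
(1 + t + t² + t³ + t⁴ + t⁵) has coefficients 1,1,1 for degrees 0…2.
(1 + t² + t⁴ + t⁶ + t⁸) has coefficients 1,0,1 for degrees 0…2.
Finally multiplying by (1 + t + t² + t³ + t⁴ + t⁵), the product of all factors after the first has coefficients 1,1,2 for degrees 0…2.
[t²] = 1·2 + 1·1 + 1·1 = 4.

4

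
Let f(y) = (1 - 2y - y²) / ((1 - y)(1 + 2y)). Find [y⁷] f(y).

-150

The denominator gives the recurrence a_n = −a_(n−1) + 2a_(n−2) for n ≥ 3; the numerator fixes a_0 = 1, a_1 = -3, a_2 = 4.
Iterating: 1, -3, 4, -10, 18, -38, 74, -150, so a_7 = -150.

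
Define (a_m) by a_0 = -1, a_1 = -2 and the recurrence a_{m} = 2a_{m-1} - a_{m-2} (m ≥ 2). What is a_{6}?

The ordinary generating function has denominator 1 - 2q + q^2.
Iterating the recurrence: a_0,…,a_{6} = -1, -2, -3, -4, -5, -6, -7.

-7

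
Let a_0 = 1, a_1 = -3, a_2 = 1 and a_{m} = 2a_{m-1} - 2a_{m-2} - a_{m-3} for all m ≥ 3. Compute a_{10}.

71

The ordinary generating function has denominator 1 - 2q + 2q^2 + q^3.
Iterating the recurrence: a_0,…,a_{10} = 1, -3, 1, 7, 15, 15, -7, -59, -119, -113, 71.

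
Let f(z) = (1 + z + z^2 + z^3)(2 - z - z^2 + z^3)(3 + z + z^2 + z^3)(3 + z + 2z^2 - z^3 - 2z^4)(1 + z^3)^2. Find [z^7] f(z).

(1 + z + z^2 + z^3) has coefficients 1,1,1,1 for degrees 0…3.
(2 - z - z^2 + z^3) has coefficients 2,-1,-1,1,0,0,0,0 for degrees 0…7.
Multiplying by (3 + z + z^2 + z^3) gives running coefficients 6,-1,-2,3,-1,0,1,0 for degrees 0…7.
Multiplying by (3 + z + 2z^2 - z^3 - 2z^4) gives running coefficients 18,3,5,-1,-15,9,2,-4 for degrees 0…7.
Finally multiplying by (1 + z^3)^2, the product of all factors after the first has coefficients 18,3,5,35,-9,19,18,-31 for degrees 0…7.
[z^7] = 1·(-31) + 1·18 + 1·19 + 1·(-9) = -3.

-3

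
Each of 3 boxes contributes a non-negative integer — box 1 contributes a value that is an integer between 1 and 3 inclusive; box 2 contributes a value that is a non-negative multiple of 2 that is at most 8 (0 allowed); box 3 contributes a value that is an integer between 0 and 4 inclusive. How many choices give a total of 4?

5

The generating function for the choices is (x + x² + x³)·(1 + x² + x⁴ + x⁶ + x⁸)·(1 + x + x² + x³ + x⁴); the count is [x⁴].
(x + x² + x³) has coefficients 0,1,1,1 for degrees 0…3.
(1 + x² + x⁴ + x⁶ + x⁸) has coefficients 1,0,1,0,1 for degrees 0…4.
Finally multiplying by (1 + x + x² + x³ + x⁴), the product of all factors after the first has coefficients 1,1,2,2,3 for degrees 0…4.
[x⁴] = 1·2 + 1·2 + 1·1 = 5.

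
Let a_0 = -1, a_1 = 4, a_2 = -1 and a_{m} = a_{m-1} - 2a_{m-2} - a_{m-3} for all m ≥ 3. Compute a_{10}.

The ordinary generating function has denominator 1 - y + 2y^2 + y^3.
Iterating the recurrence: a_0,…,a_{10} = -1, 4, -1, -8, -10, 7, 35, 31, -46, -143, -82.

-82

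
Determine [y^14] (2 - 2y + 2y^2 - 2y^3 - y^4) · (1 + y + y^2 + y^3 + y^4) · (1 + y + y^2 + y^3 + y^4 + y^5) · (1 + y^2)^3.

(2 - 2y + 2y^2 - 2y^3 - y^4) has coefficients 2,-2,2,-2,-1 for degrees 0…4.
(1 + y + y^2 + y^3 + y^4) has coefficients 1,1,1,1,1,0,0,0,0,0,0,0,0,0,0 for degrees 0…14.
Multiplying by (1 + y + y^2 + y^3 + y^4 + y^5) gives running coefficients 1,2,3,4,5,5,4,3,2,1,0,0,0,0,0 for degrees 0…14.
Finally multiplying by (1 + y^2)^3, the product of all factors after the first has coefficients 1,2,6,10,17,23,29,32,32,29,23,17,10,6,2 for degrees 0…14.
[y^14] = 2·2 − 2·6 + 2·10 − 2·17 − 1·23 = -45.

-45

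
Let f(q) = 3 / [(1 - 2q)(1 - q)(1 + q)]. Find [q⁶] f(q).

255

Partial fractions give a closed form: a_n = (4)·2^n + (-3/2)·1^n + (1/2)·(-1)^n.
At n = 6: a_6 = 255.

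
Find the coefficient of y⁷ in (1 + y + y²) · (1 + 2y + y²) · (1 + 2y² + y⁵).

4

(1 + y + y²) has coefficients 1,1,1 for degrees 0…2.
(1 + 2y + y²) has coefficients 1,2,1,0,0,0,0,0 for degrees 0…7.
Finally multiplying by (1 + 2y² + y⁵), the product of all factors after the first has coefficients 1,2,3,4,2,1,2,1 for degrees 0…7.
[y⁷] = 1·1 + 1·2 + 1·1 = 4.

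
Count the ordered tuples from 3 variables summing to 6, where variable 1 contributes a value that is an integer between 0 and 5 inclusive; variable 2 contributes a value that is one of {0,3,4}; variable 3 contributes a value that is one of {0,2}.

The generating function for the choices is (1 + q + q^2 + q^3 + q^4 + q^5)·(1 + q^3 + q^4)·(1 + q^2); the count is [q^6].
(1 + q + q^2 + q^3 + q^4 + q^5) has coefficients 1,1,1,1,1,1 for degrees 0…5.
(1 + q^3 + q^4) has coefficients 1,0,0,1,1,0,0 for degrees 0…6.
Finally multiplying by (1 + q^2), the product of all factors after the first has coefficients 1,0,1,1,1,1,1 for degrees 0…6.
[q^6] = 1·1 + 1·1 + 1·1 + 1·1 + 1·1 + 1·0 = 5.

5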